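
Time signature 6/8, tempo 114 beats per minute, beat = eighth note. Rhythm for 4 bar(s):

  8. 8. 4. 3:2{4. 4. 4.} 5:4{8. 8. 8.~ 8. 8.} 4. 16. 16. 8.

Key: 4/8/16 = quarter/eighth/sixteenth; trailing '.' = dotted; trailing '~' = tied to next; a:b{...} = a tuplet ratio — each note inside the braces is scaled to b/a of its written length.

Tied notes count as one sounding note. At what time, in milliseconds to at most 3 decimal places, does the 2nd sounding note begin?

1. 0.0ms @ 0 + 789.474ms (3/2)
2. 789.474ms @ 3/2 + 789.474ms (3/2)
3. 1578.947ms @ 3 + 1578.947ms (3)
4. 3157.895ms @ 6 + 1052.632ms (2)
5. 4210.526ms @ 8 + 1052.632ms (2)
6. 5263.158ms @ 10 + 1052.632ms (2)
7. 6315.789ms @ 12 + 631.579ms (6/5)
8. 6947.368ms @ 66/5 + 631.579ms (6/5)
9. 7578.947ms @ 72/5 + 1263.158ms (12/5)
10. 8842.105ms @ 84/5 + 631.579ms (6/5)
11. 9473.684ms @ 18 + 1578.947ms (3)
12. 11052.632ms @ 21 + 394.737ms (3/4)
13. 11447.368ms @ 87/4 + 394.737ms (3/4)
14. 11842.105ms @ 45/2 + 789.474ms (3/2)

note 2 onset = 3/2b = 789.474ms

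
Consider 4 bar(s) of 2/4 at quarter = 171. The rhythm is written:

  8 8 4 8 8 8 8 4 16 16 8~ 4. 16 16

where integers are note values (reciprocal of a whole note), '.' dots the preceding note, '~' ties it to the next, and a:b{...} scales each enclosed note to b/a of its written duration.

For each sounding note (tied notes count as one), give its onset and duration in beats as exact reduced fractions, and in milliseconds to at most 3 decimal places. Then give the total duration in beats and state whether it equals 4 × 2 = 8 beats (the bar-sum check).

1) 0.0ms=0b +175.439ms=1/2b
2) 175.439ms=1/2b +175.439ms=1/2b
3) 350.877ms=1b +350.877ms=1b
4) 701.754ms=2b +175.439ms=1/2b
5) 877.193ms=5/2b +175.439ms=1/2b
6) 1052.632ms=3b +175.439ms=1/2b
7) 1228.07ms=7/2b +175.439ms=1/2b
8) 1403.509ms=4b +350.877ms=1b
9) 1754.386ms=5b +87.719ms=1/4b
10) 1842.105ms=21/4b +87.719ms=1/4b
11) 1929.825ms=11/2b +701.754ms=2b
12) 2631.579ms=15/2b +87.719ms=1/4b
13) 2719.298ms=31/4b +87.719ms=1/4b
Σ=8b of 8 (171bpm 2/4) — PASS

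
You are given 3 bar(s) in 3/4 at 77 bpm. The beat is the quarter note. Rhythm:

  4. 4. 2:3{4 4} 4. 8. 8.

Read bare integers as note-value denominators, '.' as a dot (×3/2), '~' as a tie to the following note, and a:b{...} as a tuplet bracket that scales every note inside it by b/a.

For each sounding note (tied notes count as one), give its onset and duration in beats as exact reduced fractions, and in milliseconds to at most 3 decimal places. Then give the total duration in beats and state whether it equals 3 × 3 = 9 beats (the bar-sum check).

1) 0.0ms=0b +1168.831ms=3/2b
2) 1168.831ms=3/2b +1168.831ms=3/2b
3) 2337.662ms=3b +1168.831ms=3/2b
4) 3506.494ms=9/2b +1168.831ms=3/2b
5) 4675.325ms=6b +1168.831ms=3/2b
6) 5844.156ms=15/2b +584.416ms=3/4b
7) 6428.571ms=33/4b +584.416ms=3/4b
Σ=9b of 9 (77bpm 3/4) — PASS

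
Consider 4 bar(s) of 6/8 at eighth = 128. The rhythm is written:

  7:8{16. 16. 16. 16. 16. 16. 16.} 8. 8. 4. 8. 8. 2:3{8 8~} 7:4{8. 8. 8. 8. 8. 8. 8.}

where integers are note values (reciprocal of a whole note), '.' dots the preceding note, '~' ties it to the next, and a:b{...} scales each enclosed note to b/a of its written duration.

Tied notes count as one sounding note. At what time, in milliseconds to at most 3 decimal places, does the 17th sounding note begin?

note 17 onset = 144/7b = 9642.857ms

1. 0.0ms @ 0 + 401.786ms (6/7)
2. 401.786ms @ 6/7 + 401.786ms (6/7)
3. 803.571ms @ 12/7 + 401.786ms (6/7)
4. 1205.357ms @ 18/7 + 401.786ms (6/7)
5. 1607.143ms @ 24/7 + 401.786ms (6/7)
6. 2008.929ms @ 30/7 + 401.786ms (6/7)
7. 2410.714ms @ 36/7 + 401.786ms (6/7)
8. 2812.5ms @ 6 + 703.125ms (3/2)
9. 3515.625ms @ 15/2 + 703.125ms (3/2)
10. 4218.75ms @ 9 + 1406.25ms (3)
11. 5625.0ms @ 12 + 703.125ms (3/2)
12. 6328.125ms @ 27/2 + 703.125ms (3/2)
13. 7031.25ms @ 15 + 703.125ms (3/2)
14. 7734.375ms @ 33/2 + 1104.911ms (33/14)
15. 8839.286ms @ 132/7 + 401.786ms (6/7)
16. 9241.071ms @ 138/7 + 401.786ms (6/7)
17. 9642.857ms @ 144/7 + 401.786ms (6/7)
18. 10044.643ms @ 150/7 + 401.786ms (6/7)
19. 10446.429ms @ 156/7 + 401.786ms (6/7)
20. 10848.214ms @ 162/7 + 401.786ms (6/7)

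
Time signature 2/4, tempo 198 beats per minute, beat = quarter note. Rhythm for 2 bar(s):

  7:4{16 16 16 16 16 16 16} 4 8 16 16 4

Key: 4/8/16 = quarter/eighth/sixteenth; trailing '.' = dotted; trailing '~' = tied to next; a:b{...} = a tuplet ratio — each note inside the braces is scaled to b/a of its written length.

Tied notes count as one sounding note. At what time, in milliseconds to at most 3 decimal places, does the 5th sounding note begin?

note 5 onset = 4/7b = 173.16ms

1. 0.0ms @ 0 + 43.29ms (1/7)
2. 43.29ms @ 1/7 + 43.29ms (1/7)
3. 86.58ms @ 2/7 + 43.29ms (1/7)
4. 129.87ms @ 3/7 + 43.29ms (1/7)
5. 173.16ms @ 4/7 + 43.29ms (1/7)
6. 216.45ms @ 5/7 + 43.29ms (1/7)
7. 259.74ms @ 6/7 + 43.29ms (1/7)
8. 303.03ms @ 1 + 303.03ms (1)
9. 606.061ms @ 2 + 151.515ms (1/2)
10. 757.576ms @ 5/2 + 75.758ms (1/4)
11. 833.333ms @ 11/4 + 75.758ms (1/4)
12. 909.091ms @ 3 + 303.03ms (1)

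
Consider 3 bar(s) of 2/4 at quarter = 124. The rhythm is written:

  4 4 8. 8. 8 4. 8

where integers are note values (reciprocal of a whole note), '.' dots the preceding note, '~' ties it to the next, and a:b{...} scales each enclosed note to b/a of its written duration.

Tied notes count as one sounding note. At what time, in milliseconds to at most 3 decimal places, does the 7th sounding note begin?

note 7 onset = 11/2b = 2661.29ms

1. 0.0ms @ 0 + 483.871ms (1)
2. 483.871ms @ 1 + 483.871ms (1)
3. 967.742ms @ 2 + 362.903ms (3/4)
4. 1330.645ms @ 11/4 + 362.903ms (3/4)
5. 1693.548ms @ 7/2 + 241.935ms (1/2)
6. 1935.484ms @ 4 + 725.806ms (3/2)
7. 2661.29ms @ 11/2 + 241.935ms (1/2)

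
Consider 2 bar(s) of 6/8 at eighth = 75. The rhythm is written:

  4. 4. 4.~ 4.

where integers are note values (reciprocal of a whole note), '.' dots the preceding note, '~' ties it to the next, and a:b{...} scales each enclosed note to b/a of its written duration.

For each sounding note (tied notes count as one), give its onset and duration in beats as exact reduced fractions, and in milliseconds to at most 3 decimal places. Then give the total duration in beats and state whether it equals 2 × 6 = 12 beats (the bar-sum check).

1) 0.0ms=0b +2400.0ms=3b
2) 2400.0ms=3b +2400.0ms=3b
3) 4800.0ms=6b +4800.0ms=6b
Σ=12b of 12 (75bpm 6/8) — PASS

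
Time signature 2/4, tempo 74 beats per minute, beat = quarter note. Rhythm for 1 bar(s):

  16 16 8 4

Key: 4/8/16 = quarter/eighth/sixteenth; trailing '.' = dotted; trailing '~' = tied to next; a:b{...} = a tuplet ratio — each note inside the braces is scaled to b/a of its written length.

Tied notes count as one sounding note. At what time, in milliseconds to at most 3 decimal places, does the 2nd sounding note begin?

note 2 onset = 1/4b = 202.703ms

1. 0.0ms @ 0 + 202.703ms (1/4)
2. 202.703ms @ 1/4 + 202.703ms (1/4)
3. 405.405ms @ 1/2 + 405.405ms (1/2)
4. 810.811ms @ 1 + 810.811ms (1)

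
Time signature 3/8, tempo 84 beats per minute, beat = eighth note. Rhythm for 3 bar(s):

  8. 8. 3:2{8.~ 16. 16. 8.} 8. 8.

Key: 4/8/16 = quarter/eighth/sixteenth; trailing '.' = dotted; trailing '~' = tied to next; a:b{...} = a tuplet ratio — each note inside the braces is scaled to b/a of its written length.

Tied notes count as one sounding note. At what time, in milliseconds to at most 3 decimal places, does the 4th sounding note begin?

note 4 onset = 9/2b = 3214.286ms

1. 0.0ms @ 0 + 1071.429ms (3/2)
2. 1071.429ms @ 3/2 + 1071.429ms (3/2)
3. 2142.857ms @ 3 + 1071.429ms (3/2)
4. 3214.286ms @ 9/2 + 357.143ms (1/2)
5. 3571.429ms @ 5 + 714.286ms (1)
6. 4285.714ms @ 6 + 1071.429ms (3/2)
7. 5357.143ms @ 15/2 + 1071.429ms (3/2)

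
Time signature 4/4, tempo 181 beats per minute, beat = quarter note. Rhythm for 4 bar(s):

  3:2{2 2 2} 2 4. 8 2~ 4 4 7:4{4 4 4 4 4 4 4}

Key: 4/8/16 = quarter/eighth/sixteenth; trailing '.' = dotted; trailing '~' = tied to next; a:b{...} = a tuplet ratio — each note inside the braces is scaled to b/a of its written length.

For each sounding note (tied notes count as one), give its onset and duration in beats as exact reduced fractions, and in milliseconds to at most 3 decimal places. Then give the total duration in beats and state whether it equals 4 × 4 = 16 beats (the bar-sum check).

1) 0.0ms=0b +441.989ms=4/3b
2) 441.989ms=4/3b +441.989ms=4/3b
3) 883.978ms=8/3b +441.989ms=4/3b
4) 1325.967ms=4b +662.983ms=2b
5) 1988.95ms=6b +497.238ms=3/2b
6) 2486.188ms=15/2b +165.746ms=1/2b
7) 2651.934ms=8b +994.475ms=3b
8) 3646.409ms=11b +331.492ms=1b
9) 3977.901ms=12b +189.424ms=4/7b
10) 4167.324ms=88/7b +189.424ms=4/7b
11) 4356.748ms=92/7b +189.424ms=4/7b
12) 4546.172ms=96/7b +189.424ms=4/7b
13) 4735.596ms=100/7b +189.424ms=4/7b
14) 4925.02ms=104/7b +189.424ms=4/7b
15) 5114.444ms=108/7b +189.424ms=4/7b
Σ=16b of 16 (181bpm 4/4) — PASS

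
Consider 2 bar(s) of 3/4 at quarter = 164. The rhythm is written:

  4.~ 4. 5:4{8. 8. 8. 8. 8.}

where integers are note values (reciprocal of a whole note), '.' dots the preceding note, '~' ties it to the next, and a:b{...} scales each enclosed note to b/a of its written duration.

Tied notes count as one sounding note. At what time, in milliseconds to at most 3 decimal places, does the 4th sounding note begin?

note 4 onset = 21/5b = 1536.585ms

1. 0.0ms @ 0 + 1097.561ms (3)
2. 1097.561ms @ 3 + 219.512ms (3/5)
3. 1317.073ms @ 18/5 + 219.512ms (3/5)
4. 1536.585ms @ 21/5 + 219.512ms (3/5)
5. 1756.098ms @ 24/5 + 219.512ms (3/5)
6. 1975.61ms @ 27/5 + 219.512ms (3/5)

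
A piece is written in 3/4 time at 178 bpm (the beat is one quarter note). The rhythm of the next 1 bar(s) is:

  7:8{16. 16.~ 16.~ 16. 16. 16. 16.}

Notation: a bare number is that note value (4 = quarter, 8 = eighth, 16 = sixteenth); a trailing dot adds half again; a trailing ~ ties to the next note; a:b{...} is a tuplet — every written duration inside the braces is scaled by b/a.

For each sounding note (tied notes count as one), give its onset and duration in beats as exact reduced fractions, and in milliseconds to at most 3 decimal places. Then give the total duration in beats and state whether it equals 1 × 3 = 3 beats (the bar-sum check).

1) 0.0ms=0b +144.462ms=3/7b
2) 144.462ms=3/7b +433.387ms=9/7b
3) 577.849ms=12/7b +144.462ms=3/7b
4) 722.311ms=15/7b +144.462ms=3/7b
5) 866.774ms=18/7b +144.462ms=3/7b
Σ=3b of 3 (178bpm 3/4) — PASS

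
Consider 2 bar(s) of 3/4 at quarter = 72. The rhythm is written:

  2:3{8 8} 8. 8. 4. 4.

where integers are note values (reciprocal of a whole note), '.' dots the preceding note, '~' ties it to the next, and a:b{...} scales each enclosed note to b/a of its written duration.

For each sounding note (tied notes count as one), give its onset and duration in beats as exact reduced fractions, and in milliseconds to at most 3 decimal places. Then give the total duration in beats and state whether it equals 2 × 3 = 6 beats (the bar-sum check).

1) 0.0ms=0b +625.0ms=3/4b
2) 625.0ms=3/4b +625.0ms=3/4b
3) 1250.0ms=3/2b +625.0ms=3/4b
4) 1875.0ms=9/4b +625.0ms=3/4b
5) 2500.0ms=3b +1250.0ms=3/2b
6) 3750.0ms=9/2b +1250.0ms=3/2b
Σ=6b of 6 (72bpm 3/4) — PASS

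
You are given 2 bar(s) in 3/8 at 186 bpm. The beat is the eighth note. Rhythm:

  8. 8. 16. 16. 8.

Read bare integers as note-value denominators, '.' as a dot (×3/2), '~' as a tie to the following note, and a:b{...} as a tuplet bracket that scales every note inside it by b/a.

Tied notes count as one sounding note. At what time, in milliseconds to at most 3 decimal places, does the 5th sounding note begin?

1. 0.0ms @ 0 + 483.871ms (3/2)
2. 483.871ms @ 3/2 + 483.871ms (3/2)
3. 967.742ms @ 3 + 241.935ms (3/4)
4. 1209.677ms @ 15/4 + 241.935ms (3/4)
5. 1451.613ms @ 9/2 + 483.871ms (3/2)

note 5 onset = 9/2b = 1451.613ms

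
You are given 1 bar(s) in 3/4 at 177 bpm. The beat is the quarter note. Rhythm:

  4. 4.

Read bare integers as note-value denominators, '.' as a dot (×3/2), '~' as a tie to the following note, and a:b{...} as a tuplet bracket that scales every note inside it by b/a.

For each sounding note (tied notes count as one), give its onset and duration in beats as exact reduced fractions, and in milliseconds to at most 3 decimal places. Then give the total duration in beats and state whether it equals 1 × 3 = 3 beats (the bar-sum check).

1) 0.0ms=0b +508.475ms=3/2b
2) 508.475ms=3/2b +508.475ms=3/2b
Σ=3b of 3 (177bpm 3/4) — PASS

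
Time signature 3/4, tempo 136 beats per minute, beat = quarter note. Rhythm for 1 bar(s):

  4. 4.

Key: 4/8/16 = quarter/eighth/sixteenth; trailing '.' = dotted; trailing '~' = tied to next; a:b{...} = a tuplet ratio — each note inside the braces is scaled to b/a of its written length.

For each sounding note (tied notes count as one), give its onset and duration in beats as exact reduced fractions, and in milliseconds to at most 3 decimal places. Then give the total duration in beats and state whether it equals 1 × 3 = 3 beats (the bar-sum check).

1) 0.0ms=0b +661.765ms=3/2b
2) 661.765ms=3/2b +661.765ms=3/2b
Σ=3b of 3 (136bpm 3/4) — PASS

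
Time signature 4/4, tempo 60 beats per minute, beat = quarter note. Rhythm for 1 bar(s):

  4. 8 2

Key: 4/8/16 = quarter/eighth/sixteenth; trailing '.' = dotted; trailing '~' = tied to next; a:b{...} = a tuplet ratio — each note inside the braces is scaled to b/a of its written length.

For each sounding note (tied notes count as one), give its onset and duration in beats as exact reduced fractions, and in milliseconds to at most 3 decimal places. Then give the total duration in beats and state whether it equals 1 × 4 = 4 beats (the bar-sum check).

1) 0.0ms=0b +1500.0ms=3/2b
2) 1500.0ms=3/2b +500.0ms=1/2b
3) 2000.0ms=2b +2000.0ms=2b
Σ=4b of 4 (60bpm 4/4) — PASS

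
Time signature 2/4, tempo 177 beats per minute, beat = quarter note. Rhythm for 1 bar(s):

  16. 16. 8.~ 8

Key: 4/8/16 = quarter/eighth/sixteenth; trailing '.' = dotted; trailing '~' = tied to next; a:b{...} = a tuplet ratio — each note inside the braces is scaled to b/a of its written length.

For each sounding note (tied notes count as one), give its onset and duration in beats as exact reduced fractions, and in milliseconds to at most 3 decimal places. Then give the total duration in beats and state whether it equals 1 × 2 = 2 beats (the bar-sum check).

1) 0.0ms=0b +127.119ms=3/8b
2) 127.119ms=3/8b +127.119ms=3/8b
3) 254.237ms=3/4b +423.729ms=5/4b
Σ=2b of 2 (177bpm 2/4) — PASS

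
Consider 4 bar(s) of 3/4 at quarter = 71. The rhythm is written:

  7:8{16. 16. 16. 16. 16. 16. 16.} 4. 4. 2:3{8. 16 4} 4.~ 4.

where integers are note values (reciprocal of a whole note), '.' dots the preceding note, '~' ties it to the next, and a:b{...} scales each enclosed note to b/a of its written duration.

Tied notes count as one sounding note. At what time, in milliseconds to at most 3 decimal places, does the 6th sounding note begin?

note 6 onset = 15/7b = 1810.865ms

1. 0.0ms @ 0 + 362.173ms (3/7)
2. 362.173ms @ 3/7 + 362.173ms (3/7)
3. 724.346ms @ 6/7 + 362.173ms (3/7)
4. 1086.519ms @ 9/7 + 362.173ms (3/7)
5. 1448.692ms @ 12/7 + 362.173ms (3/7)
6. 1810.865ms @ 15/7 + 362.173ms (3/7)
7. 2173.038ms @ 18/7 + 362.173ms (3/7)
8. 2535.211ms @ 3 + 1267.606ms (3/2)
9. 3802.817ms @ 9/2 + 1267.606ms (3/2)
10. 5070.423ms @ 6 + 950.704ms (9/8)
11. 6021.127ms @ 57/8 + 316.901ms (3/8)
12. 6338.028ms @ 15/2 + 1267.606ms (3/2)
13. 7605.634ms @ 9 + 2535.211ms (3)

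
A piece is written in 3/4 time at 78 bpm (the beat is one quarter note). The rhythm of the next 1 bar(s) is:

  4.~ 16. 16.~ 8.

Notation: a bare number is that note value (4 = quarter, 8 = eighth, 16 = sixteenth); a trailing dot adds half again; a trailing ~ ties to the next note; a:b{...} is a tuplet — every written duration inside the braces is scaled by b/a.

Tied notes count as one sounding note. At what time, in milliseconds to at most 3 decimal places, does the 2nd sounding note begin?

note 2 onset = 15/8b = 1442.308ms

1. 0.0ms @ 0 + 1442.308ms (15/8)
2. 1442.308ms @ 15/8 + 865.385ms (9/8)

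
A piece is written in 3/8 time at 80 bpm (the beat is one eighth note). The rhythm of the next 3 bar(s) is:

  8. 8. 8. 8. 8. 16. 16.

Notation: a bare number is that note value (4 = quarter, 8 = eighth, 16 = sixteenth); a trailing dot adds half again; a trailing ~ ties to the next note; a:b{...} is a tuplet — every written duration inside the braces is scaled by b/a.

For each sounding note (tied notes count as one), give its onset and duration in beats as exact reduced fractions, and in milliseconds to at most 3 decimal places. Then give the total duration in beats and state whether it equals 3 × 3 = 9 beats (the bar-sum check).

1) 0.0ms=0b +1125.0ms=3/2b
2) 1125.0ms=3/2b +1125.0ms=3/2b
3) 2250.0ms=3b +1125.0ms=3/2b
4) 3375.0ms=9/2b +1125.0ms=3/2b
5) 4500.0ms=6b +1125.0ms=3/2b
6) 5625.0ms=15/2b +562.5ms=3/4b
7) 6187.5ms=33/4b +562.5ms=3/4b
Σ=9b of 9 (80bpm 3/8) — PASS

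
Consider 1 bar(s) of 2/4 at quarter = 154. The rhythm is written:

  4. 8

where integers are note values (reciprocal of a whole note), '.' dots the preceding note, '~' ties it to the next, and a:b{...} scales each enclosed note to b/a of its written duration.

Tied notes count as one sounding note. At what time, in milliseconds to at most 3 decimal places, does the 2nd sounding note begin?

1. 0.0ms @ 0 + 584.416ms (3/2)
2. 584.416ms @ 3/2 + 194.805ms (1/2)

note 2 onset = 3/2b = 584.416ms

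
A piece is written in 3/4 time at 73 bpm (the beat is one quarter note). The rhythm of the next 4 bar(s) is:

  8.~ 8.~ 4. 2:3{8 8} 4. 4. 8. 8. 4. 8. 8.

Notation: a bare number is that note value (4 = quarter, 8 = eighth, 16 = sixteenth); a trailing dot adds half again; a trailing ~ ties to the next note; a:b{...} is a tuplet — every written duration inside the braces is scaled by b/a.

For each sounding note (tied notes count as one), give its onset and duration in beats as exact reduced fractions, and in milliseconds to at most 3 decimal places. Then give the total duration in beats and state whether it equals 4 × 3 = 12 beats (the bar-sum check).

1) 0.0ms=0b +2465.753ms=3b
2) 2465.753ms=3b +616.438ms=3/4b
3) 3082.192ms=15/4b +616.438ms=3/4b
4) 3698.63ms=9/2b +1232.877ms=3/2b
5) 4931.507ms=6b +1232.877ms=3/2b
6) 6164.384ms=15/2b +616.438ms=3/4b
7) 6780.822ms=33/4b +616.438ms=3/4b
8) 7397.26ms=9b +1232.877ms=3/2b
9) 8630.137ms=21/2b +616.438ms=3/4b
10) 9246.575ms=45/4b +616.438ms=3/4b
Σ=12b of 12 (73bpm 3/4) — PASS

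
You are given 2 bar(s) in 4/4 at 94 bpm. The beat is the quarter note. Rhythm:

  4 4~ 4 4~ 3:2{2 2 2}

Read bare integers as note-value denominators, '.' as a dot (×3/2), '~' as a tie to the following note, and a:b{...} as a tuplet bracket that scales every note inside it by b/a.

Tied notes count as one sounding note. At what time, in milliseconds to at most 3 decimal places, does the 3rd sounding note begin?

note 3 onset = 3b = 1914.894ms

1. 0.0ms @ 0 + 638.298ms (1)
2. 638.298ms @ 1 + 1276.596ms (2)
3. 1914.894ms @ 3 + 1489.362ms (7/3)
4. 3404.255ms @ 16/3 + 851.064ms (4/3)
5. 4255.319ms @ 20/3 + 851.064ms (4/3)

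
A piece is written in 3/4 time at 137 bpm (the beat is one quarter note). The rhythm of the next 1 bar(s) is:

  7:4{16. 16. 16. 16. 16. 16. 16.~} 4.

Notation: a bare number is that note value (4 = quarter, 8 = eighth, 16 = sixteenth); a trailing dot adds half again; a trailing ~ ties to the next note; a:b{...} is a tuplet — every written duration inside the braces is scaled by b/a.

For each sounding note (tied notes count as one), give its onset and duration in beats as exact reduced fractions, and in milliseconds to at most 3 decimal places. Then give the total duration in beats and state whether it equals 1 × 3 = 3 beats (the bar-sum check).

1) 0.0ms=0b +93.848ms=3/14b
2) 93.848ms=3/14b +93.848ms=3/14b
3) 187.696ms=3/7b +93.848ms=3/14b
4) 281.543ms=9/14b +93.848ms=3/14b
5) 375.391ms=6/7b +93.848ms=3/14b
6) 469.239ms=15/14b +93.848ms=3/14b
7) 563.087ms=9/7b +750.782ms=12/7b
Σ=3b of 3 (137bpm 3/4) — PASS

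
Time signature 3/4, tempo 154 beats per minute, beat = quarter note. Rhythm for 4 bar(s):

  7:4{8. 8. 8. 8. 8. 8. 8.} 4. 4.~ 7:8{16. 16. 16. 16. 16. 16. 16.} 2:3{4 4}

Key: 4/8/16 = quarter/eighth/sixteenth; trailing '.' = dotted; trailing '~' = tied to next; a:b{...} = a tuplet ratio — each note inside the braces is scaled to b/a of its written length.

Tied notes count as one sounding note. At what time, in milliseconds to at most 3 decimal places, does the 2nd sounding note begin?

note 2 onset = 3/7b = 166.976ms

1. 0.0ms @ 0 + 166.976ms (3/7)
2. 166.976ms @ 3/7 + 166.976ms (3/7)
3. 333.952ms @ 6/7 + 166.976ms (3/7)
4. 500.928ms @ 9/7 + 166.976ms (3/7)
5. 667.904ms @ 12/7 + 166.976ms (3/7)
6. 834.879ms @ 15/7 + 166.976ms (3/7)
7. 1001.855ms @ 18/7 + 166.976ms (3/7)
8. 1168.831ms @ 3 + 584.416ms (3/2)
9. 1753.247ms @ 9/2 + 751.391ms (27/14)
10. 2504.638ms @ 45/7 + 166.976ms (3/7)
11. 2671.614ms @ 48/7 + 166.976ms (3/7)
12. 2838.59ms @ 51/7 + 166.976ms (3/7)
13. 3005.566ms @ 54/7 + 166.976ms (3/7)
14. 3172.542ms @ 57/7 + 166.976ms (3/7)
15. 3339.518ms @ 60/7 + 166.976ms (3/7)
16. 3506.494ms @ 9 + 584.416ms (3/2)
17. 4090.909ms @ 21/2 + 584.416ms (3/2)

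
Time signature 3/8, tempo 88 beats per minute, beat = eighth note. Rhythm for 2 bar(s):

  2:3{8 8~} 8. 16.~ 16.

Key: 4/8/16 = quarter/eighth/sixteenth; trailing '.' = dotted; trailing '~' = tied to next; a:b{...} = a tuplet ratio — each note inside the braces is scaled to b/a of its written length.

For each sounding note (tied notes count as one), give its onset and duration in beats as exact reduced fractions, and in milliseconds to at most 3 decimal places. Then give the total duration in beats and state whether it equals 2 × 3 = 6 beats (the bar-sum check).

1) 0.0ms=0b +1022.727ms=3/2b
2) 1022.727ms=3/2b +2045.455ms=3b
3) 3068.182ms=9/2b +1022.727ms=3/2b
Σ=6b of 6 (88bpm 3/8) — PASS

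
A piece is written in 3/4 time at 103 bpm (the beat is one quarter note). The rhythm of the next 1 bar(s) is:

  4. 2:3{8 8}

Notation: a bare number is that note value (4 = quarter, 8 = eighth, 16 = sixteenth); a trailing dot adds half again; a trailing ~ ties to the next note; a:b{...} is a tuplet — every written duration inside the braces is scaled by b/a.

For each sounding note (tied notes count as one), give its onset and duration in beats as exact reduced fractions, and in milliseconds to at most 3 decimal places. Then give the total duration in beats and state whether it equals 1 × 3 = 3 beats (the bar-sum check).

1) 0.0ms=0b +873.786ms=3/2b
2) 873.786ms=3/2b +436.893ms=3/4b
3) 1310.68ms=9/4b +436.893ms=3/4b
Σ=3b of 3 (103bpm 3/4) — PASS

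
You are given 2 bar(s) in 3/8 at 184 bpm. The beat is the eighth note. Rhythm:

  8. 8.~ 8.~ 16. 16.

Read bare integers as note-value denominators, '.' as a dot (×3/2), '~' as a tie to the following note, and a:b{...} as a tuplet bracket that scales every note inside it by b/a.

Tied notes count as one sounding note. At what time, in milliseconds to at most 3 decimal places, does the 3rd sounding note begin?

1. 0.0ms @ 0 + 489.13ms (3/2)
2. 489.13ms @ 3/2 + 1222.826ms (15/4)
3. 1711.957ms @ 21/4 + 244.565ms (3/4)

note 3 onset = 21/4b = 1711.957ms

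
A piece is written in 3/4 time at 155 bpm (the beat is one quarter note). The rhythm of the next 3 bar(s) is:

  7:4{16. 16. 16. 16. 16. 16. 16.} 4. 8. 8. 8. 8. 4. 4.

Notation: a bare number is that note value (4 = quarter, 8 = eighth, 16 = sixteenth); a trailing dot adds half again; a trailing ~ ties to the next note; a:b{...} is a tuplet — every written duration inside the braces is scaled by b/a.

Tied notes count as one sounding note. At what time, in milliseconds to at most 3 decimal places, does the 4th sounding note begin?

note 4 onset = 9/14b = 248.848ms

1. 0.0ms @ 0 + 82.949ms (3/14)
2. 82.949ms @ 3/14 + 82.949ms (3/14)
3. 165.899ms @ 3/7 + 82.949ms (3/14)
4. 248.848ms @ 9/14 + 82.949ms (3/14)
5. 331.797ms @ 6/7 + 82.949ms (3/14)
6. 414.747ms @ 15/14 + 82.949ms (3/14)
7. 497.696ms @ 9/7 + 82.949ms (3/14)
8. 580.645ms @ 3/2 + 580.645ms (3/2)
9. 1161.29ms @ 3 + 290.323ms (3/4)
10. 1451.613ms @ 15/4 + 290.323ms (3/4)
11. 1741.935ms @ 9/2 + 290.323ms (3/4)
12. 2032.258ms @ 21/4 + 290.323ms (3/4)
13. 2322.581ms @ 6 + 580.645ms (3/2)
14. 2903.226ms @ 15/2 + 580.645ms (3/2)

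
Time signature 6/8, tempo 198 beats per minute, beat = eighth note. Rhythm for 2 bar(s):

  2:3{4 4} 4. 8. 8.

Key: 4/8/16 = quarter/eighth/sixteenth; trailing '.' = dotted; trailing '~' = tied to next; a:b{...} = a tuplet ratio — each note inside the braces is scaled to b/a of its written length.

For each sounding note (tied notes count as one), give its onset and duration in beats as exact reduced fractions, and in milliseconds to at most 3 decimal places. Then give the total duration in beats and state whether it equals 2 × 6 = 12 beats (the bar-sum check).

1) 0.0ms=0b +909.091ms=3b
2) 909.091ms=3b +909.091ms=3b
3) 1818.182ms=6b +909.091ms=3b
4) 2727.273ms=9b +454.545ms=3/2b
5) 3181.818ms=21/2b +454.545ms=3/2b
Σ=12b of 12 (198bpm 6/8) — PASS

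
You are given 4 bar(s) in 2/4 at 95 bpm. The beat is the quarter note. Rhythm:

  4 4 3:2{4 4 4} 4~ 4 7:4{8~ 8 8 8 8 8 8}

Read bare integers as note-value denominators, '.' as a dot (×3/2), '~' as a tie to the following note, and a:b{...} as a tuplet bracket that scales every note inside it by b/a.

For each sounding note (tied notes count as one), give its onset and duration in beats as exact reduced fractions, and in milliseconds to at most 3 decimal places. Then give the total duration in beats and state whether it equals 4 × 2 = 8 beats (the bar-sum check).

1) 0.0ms=0b +631.579ms=1b
2) 631.579ms=1b +631.579ms=1b
3) 1263.158ms=2b +421.053ms=2/3b
4) 1684.211ms=8/3b +421.053ms=2/3b
5) 2105.263ms=10/3b +421.053ms=2/3b
6) 2526.316ms=4b +1263.158ms=2b
7) 3789.474ms=6b +360.902ms=4/7b
8) 4150.376ms=46/7b +180.451ms=2/7b
9) 4330.827ms=48/7b +180.451ms=2/7b
10) 4511.278ms=50/7b +180.451ms=2/7b
11) 4691.729ms=52/7b +180.451ms=2/7b
12) 4872.18ms=54/7b +180.451ms=2/7b
Σ=8b of 8 (95bpm 2/4) — PASS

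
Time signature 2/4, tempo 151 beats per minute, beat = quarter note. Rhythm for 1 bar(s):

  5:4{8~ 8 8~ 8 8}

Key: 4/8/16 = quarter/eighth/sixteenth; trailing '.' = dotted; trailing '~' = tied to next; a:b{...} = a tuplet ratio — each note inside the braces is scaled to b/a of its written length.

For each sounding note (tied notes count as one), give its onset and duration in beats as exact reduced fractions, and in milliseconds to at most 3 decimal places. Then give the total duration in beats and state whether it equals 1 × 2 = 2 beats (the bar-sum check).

1) 0.0ms=0b +317.881ms=4/5b
2) 317.881ms=4/5b +317.881ms=4/5b
3) 635.762ms=8/5b +158.94ms=2/5b
Σ=2b of 2 (151bpm 2/4) — PASS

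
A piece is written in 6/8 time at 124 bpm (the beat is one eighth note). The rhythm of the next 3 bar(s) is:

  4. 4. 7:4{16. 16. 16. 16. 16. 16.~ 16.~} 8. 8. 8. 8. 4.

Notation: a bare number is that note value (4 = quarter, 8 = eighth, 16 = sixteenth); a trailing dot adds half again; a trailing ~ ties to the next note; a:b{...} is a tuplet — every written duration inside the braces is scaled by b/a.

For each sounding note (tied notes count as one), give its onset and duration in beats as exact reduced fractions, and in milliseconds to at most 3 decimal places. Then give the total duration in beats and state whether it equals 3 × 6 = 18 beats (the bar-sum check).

1) 0.0ms=0b +1451.613ms=3b
2) 1451.613ms=3b +1451.613ms=3b
3) 2903.226ms=6b +207.373ms=3/7b
4) 3110.599ms=45/7b +207.373ms=3/7b
5) 3317.972ms=48/7b +207.373ms=3/7b
6) 3525.346ms=51/7b +207.373ms=3/7b
7) 3732.719ms=54/7b +207.373ms=3/7b
8) 3940.092ms=57/7b +1140.553ms=33/14b
9) 5080.645ms=21/2b +725.806ms=3/2b
10) 5806.452ms=12b +725.806ms=3/2b
11) 6532.258ms=27/2b +725.806ms=3/2b
12) 7258.065ms=15b +1451.613ms=3b
Σ=18b of 18 (124bpm 6/8) — PASS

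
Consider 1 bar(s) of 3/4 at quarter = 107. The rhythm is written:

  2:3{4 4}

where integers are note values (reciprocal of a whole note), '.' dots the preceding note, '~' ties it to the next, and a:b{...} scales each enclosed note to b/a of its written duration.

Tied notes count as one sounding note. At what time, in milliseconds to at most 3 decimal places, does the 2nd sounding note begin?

1. 0.0ms @ 0 + 841.121ms (3/2)
2. 841.121ms @ 3/2 + 841.121ms (3/2)

note 2 onset = 3/2b = 841.121ms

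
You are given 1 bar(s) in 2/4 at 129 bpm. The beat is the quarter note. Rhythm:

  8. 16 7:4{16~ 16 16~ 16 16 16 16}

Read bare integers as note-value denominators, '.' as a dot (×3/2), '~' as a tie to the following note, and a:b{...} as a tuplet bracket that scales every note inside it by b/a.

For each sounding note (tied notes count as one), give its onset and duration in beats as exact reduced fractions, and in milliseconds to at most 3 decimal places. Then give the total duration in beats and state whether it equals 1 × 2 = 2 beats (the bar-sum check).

1) 0.0ms=0b +348.837ms=3/4b
2) 348.837ms=3/4b +116.279ms=1/4b
3) 465.116ms=1b +132.89ms=2/7b
4) 598.007ms=9/7b +132.89ms=2/7b
5) 730.897ms=11/7b +66.445ms=1/7b
6) 797.342ms=12/7b +66.445ms=1/7b
7) 863.787ms=13/7b +66.445ms=1/7b
Σ=2b of 2 (129bpm 2/4) — PASS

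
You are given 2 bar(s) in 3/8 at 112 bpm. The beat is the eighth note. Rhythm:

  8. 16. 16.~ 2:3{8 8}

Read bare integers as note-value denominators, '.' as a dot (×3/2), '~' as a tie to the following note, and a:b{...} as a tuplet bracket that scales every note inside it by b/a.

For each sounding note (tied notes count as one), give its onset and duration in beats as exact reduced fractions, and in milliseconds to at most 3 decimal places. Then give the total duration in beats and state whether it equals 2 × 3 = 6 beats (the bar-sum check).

1) 0.0ms=0b +803.571ms=3/2b
2) 803.571ms=3/2b +401.786ms=3/4b
3) 1205.357ms=9/4b +1205.357ms=9/4b
4) 2410.714ms=9/2b +803.571ms=3/2b
Σ=6b of 6 (112bpm 3/8) — PASS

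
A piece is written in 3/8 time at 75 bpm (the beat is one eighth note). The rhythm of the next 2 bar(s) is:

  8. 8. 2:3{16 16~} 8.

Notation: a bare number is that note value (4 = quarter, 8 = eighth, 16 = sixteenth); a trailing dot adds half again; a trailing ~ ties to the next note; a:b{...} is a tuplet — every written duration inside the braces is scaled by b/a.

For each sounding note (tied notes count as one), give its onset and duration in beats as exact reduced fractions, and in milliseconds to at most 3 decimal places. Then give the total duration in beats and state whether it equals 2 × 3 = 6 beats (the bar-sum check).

1) 0.0ms=0b +1200.0ms=3/2b
2) 1200.0ms=3/2b +1200.0ms=3/2b
3) 2400.0ms=3b +600.0ms=3/4b
4) 3000.0ms=15/4b +1800.0ms=9/4b
Σ=6b of 6 (75bpm 3/8) — PASS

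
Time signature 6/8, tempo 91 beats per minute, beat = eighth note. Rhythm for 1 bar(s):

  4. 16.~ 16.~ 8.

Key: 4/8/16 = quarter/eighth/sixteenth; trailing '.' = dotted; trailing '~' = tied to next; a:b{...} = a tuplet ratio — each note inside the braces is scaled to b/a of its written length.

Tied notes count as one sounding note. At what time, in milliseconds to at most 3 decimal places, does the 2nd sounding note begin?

1. 0.0ms @ 0 + 1978.022ms (3)
2. 1978.022ms @ 3 + 1978.022ms (3)

note 2 onset = 3b = 1978.022ms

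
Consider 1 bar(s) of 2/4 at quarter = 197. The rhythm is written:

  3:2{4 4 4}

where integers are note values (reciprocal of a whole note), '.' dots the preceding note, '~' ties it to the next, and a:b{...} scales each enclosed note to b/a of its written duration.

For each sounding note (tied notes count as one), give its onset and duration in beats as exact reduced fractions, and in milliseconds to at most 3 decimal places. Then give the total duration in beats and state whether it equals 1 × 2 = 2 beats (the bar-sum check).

1) 0.0ms=0b +203.046ms=2/3b
2) 203.046ms=2/3b +203.046ms=2/3b
3) 406.091ms=4/3b +203.046ms=2/3b
Σ=2b of 2 (197bpm 2/4) — PASS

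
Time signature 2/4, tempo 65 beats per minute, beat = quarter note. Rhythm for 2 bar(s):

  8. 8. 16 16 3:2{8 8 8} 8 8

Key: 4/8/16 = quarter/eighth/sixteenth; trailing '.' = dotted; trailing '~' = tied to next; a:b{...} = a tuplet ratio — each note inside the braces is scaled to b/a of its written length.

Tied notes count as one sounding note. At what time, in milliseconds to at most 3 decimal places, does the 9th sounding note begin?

1. 0.0ms @ 0 + 692.308ms (3/4)
2. 692.308ms @ 3/4 + 692.308ms (3/4)
3. 1384.615ms @ 3/2 + 230.769ms (1/4)
4. 1615.385ms @ 7/4 + 230.769ms (1/4)
5. 1846.154ms @ 2 + 307.692ms (1/3)
6. 2153.846ms @ 7/3 + 307.692ms (1/3)
7. 2461.538ms @ 8/3 + 307.692ms (1/3)
8. 2769.231ms @ 3 + 461.538ms (1/2)
9. 3230.769ms @ 7/2 + 461.538ms (1/2)

note 9 onset = 7/2b = 3230.769ms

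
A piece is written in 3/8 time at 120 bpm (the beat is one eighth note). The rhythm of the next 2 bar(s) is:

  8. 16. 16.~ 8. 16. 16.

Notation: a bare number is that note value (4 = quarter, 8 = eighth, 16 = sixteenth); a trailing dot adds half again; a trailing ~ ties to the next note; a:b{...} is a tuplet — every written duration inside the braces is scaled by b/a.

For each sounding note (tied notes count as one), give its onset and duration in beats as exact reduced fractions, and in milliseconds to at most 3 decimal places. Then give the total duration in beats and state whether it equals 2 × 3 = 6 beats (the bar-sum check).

1) 0.0ms=0b +750.0ms=3/2b
2) 750.0ms=3/2b +375.0ms=3/4b
3) 1125.0ms=9/4b +1125.0ms=9/4b
4) 2250.0ms=9/2b +375.0ms=3/4b
5) 2625.0ms=21/4b +375.0ms=3/4b
Σ=6b of 6 (120bpm 3/8) — PASS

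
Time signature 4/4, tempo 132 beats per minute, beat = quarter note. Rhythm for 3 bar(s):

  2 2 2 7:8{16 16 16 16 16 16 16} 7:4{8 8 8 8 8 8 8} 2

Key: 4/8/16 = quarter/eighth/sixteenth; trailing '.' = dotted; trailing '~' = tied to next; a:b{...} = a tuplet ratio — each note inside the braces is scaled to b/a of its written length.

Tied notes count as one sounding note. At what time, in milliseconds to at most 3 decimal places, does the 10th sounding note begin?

note 10 onset = 54/7b = 3506.494ms

1. 0.0ms @ 0 + 909.091ms (2)
2. 909.091ms @ 2 + 909.091ms (2)
3. 1818.182ms @ 4 + 909.091ms (2)
4. 2727.273ms @ 6 + 129.87ms (2/7)
5. 2857.143ms @ 44/7 + 129.87ms (2/7)
6. 2987.013ms @ 46/7 + 129.87ms (2/7)
7. 3116.883ms @ 48/7 + 129.87ms (2/7)
8. 3246.753ms @ 50/7 + 129.87ms (2/7)
9. 3376.623ms @ 52/7 + 129.87ms (2/7)
10. 3506.494ms @ 54/7 + 129.87ms (2/7)
11. 3636.364ms @ 8 + 129.87ms (2/7)
12. 3766.234ms @ 58/7 + 129.87ms (2/7)
13. 3896.104ms @ 60/7 + 129.87ms (2/7)
14. 4025.974ms @ 62/7 + 129.87ms (2/7)
15. 4155.844ms @ 64/7 + 129.87ms (2/7)
16. 4285.714ms @ 66/7 + 129.87ms (2/7)
17. 4415.584ms @ 68/7 + 129.87ms (2/7)
18. 4545.455ms @ 10 + 909.091ms (2)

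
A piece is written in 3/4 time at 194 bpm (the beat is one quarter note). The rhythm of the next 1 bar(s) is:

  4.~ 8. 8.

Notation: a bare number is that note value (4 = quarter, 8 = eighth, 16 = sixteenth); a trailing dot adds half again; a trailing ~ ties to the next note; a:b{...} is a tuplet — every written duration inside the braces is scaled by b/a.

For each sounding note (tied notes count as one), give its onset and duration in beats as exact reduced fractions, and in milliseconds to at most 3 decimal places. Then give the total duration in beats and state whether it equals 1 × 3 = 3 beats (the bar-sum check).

1) 0.0ms=0b +695.876ms=9/4b
2) 695.876ms=9/4b +231.959ms=3/4b
Σ=3b of 3 (194bpm 3/4) — PASS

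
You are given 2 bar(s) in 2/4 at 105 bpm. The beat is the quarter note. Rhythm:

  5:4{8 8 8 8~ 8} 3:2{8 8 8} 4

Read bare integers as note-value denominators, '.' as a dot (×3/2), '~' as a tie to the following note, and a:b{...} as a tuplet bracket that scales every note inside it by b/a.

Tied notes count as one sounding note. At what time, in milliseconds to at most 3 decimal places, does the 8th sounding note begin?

note 8 onset = 3b = 1714.286ms

1. 0.0ms @ 0 + 228.571ms (2/5)
2. 228.571ms @ 2/5 + 228.571ms (2/5)
3. 457.143ms @ 4/5 + 228.571ms (2/5)
4. 685.714ms @ 6/5 + 457.143ms (4/5)
5. 1142.857ms @ 2 + 190.476ms (1/3)
6. 1333.333ms @ 7/3 + 190.476ms (1/3)
7. 1523.81ms @ 8/3 + 190.476ms (1/3)
8. 1714.286ms @ 3 + 571.429ms (1)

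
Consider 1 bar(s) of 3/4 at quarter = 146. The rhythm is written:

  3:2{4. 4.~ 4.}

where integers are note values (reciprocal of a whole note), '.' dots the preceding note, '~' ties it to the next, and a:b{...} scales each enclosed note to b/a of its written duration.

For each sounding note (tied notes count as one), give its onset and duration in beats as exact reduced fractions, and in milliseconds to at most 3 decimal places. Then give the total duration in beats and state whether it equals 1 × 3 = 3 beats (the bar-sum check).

1) 0.0ms=0b +410.959ms=1b
2) 410.959ms=1b +821.918ms=2b
Σ=3b of 3 (146bpm 3/4) — PASS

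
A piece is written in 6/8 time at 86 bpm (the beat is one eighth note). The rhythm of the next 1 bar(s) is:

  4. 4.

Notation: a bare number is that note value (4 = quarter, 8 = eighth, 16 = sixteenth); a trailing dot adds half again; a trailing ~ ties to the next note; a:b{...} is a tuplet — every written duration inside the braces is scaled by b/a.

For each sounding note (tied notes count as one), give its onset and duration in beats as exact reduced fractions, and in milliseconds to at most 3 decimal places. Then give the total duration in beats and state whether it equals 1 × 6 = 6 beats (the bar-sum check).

1) 0.0ms=0b +2093.023ms=3b
2) 2093.023ms=3b +2093.023ms=3b
Σ=6b of 6 (86bpm 6/8) — PASS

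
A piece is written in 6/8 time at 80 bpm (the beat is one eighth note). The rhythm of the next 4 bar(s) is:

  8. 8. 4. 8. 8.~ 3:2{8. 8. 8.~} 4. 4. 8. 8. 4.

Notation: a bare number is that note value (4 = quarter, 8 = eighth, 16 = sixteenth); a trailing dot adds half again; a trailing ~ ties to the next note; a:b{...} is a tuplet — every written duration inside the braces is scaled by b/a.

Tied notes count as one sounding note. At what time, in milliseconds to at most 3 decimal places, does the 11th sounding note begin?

1. 0.0ms @ 0 + 1125.0ms (3/2)
2. 1125.0ms @ 3/2 + 1125.0ms (3/2)
3. 2250.0ms @ 3 + 2250.0ms (3)
4. 4500.0ms @ 6 + 1125.0ms (3/2)
5. 5625.0ms @ 15/2 + 1875.0ms (5/2)
6. 7500.0ms @ 10 + 750.0ms (1)
7. 8250.0ms @ 11 + 3000.0ms (4)
8. 11250.0ms @ 15 + 2250.0ms (3)
9. 13500.0ms @ 18 + 1125.0ms (3/2)
10. 14625.0ms @ 39/2 + 1125.0ms (3/2)
11. 15750.0ms @ 21 + 2250.0ms (3)

note 11 onset = 21b = 15750.0ms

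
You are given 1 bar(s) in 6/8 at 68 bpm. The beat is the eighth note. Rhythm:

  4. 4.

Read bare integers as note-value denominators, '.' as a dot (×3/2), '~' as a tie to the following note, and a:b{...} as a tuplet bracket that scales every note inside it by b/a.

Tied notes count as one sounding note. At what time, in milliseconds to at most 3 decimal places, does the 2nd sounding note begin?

note 2 onset = 3b = 2647.059ms

1. 0.0ms @ 0 + 2647.059ms (3)
2. 2647.059ms @ 3 + 2647.059ms (3)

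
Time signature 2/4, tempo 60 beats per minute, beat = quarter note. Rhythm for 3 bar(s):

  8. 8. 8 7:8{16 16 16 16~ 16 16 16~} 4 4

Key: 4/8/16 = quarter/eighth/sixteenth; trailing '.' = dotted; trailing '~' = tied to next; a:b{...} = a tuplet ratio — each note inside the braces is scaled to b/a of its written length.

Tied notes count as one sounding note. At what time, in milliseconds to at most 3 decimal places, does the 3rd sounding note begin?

1. 0.0ms @ 0 + 750.0ms (3/4)
2. 750.0ms @ 3/4 + 750.0ms (3/4)
3. 1500.0ms @ 3/2 + 500.0ms (1/2)
4. 2000.0ms @ 2 + 285.714ms (2/7)
5. 2285.714ms @ 16/7 + 285.714ms (2/7)
6. 2571.429ms @ 18/7 + 285.714ms (2/7)
7. 2857.143ms @ 20/7 + 571.429ms (4/7)
8. 3428.571ms @ 24/7 + 285.714ms (2/7)
9. 3714.286ms @ 26/7 + 1285.714ms (9/7)
10. 5000.0ms @ 5 + 1000.0ms (1)

note 3 onset = 3/2b = 1500.0ms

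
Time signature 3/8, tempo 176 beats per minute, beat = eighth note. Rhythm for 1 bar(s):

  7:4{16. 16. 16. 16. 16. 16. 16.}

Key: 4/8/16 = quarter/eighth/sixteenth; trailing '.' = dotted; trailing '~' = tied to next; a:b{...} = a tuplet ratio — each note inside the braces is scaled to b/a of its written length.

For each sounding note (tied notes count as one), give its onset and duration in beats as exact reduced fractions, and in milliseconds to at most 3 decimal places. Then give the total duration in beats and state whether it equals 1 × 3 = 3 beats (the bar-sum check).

1) 0.0ms=0b +146.104ms=3/7b
2) 146.104ms=3/7b +146.104ms=3/7b
3) 292.208ms=6/7b +146.104ms=3/7b
4) 438.312ms=9/7b +146.104ms=3/7b
5) 584.416ms=12/7b +146.104ms=3/7b
6) 730.519ms=15/7b +146.104ms=3/7b
7) 876.623ms=18/7b +146.104ms=3/7b
Σ=3b of 3 (176bpm 3/8) — PASS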